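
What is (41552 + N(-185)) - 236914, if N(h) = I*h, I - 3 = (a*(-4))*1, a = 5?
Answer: -192217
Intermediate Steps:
I = -17 (I = 3 + (5*(-4))*1 = 3 - 20*1 = 3 - 20 = -17)
N(h) = -17*h
(41552 + N(-185)) - 236914 = (41552 - 17*(-185)) - 236914 = (41552 + 3145) - 236914 = 44697 - 236914 = -192217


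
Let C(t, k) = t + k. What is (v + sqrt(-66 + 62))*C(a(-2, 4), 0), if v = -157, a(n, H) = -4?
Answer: 628 - 8*I ≈ 628.0 - 8.0*I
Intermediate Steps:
C(t, k) = k + t
(v + sqrt(-66 + 62))*C(a(-2, 4), 0) = (-157 + sqrt(-66 + 62))*(0 - 4) = (-157 + sqrt(-4))*(-4) = (-157 + 2*I)*(-4) = 628 - 8*I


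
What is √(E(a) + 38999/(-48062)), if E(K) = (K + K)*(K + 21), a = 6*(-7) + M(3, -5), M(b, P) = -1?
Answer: √4368562086910/48062 ≈ 43.488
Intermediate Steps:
a = -43 (a = 6*(-7) - 1 = -42 - 1 = -43)
E(K) = 2*K*(21 + K) (E(K) = (2*K)*(21 + K) = 2*K*(21 + K))
√(E(a) + 38999/(-48062)) = √(2*(-43)*(21 - 43) + 38999/(-48062)) = √(2*(-43)*(-22) + 38999*(-1/48062)) = √(1892 - 38999/48062) = √(90894305/48062) = √4368562086910/48062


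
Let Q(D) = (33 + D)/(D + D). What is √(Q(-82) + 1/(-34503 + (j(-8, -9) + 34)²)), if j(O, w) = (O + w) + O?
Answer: √595045145307/1411302 ≈ 0.54658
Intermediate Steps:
j(O, w) = w + 2*O
Q(D) = (33 + D)/(2*D) (Q(D) = (33 + D)/((2*D)) = (33 + D)*(1/(2*D)) = (33 + D)/(2*D))
√(Q(-82) + 1/(-34503 + (j(-8, -9) + 34)²)) = √((½)*(33 - 82)/(-82) + 1/(-34503 + ((-9 + 2*(-8)) + 34)²)) = √((½)*(-1/82)*(-49) + 1/(-34503 + ((-9 - 16) + 34)²)) = √(49/164 + 1/(-34503 + (-25 + 34)²)) = √(49/164 + 1/(-34503 + 9²)) = √(49/164 + 1/(-34503 + 81)) = √(49/164 + 1/(-34422)) = √(49/164 - 1/34422) = √(843257/2822604) = √595045145307/1411302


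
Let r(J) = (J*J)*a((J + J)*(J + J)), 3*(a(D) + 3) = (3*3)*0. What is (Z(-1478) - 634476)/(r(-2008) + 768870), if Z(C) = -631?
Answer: 635107/11327322 ≈ 0.056069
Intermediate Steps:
a(D) = -3 (a(D) = -3 + ((3*3)*0)/3 = -3 + (9*0)/3 = -3 + (⅓)*0 = -3 + 0 = -3)
r(J) = -3*J² (r(J) = (J*J)*(-3) = J²*(-3) = -3*J²)
(Z(-1478) - 634476)/(r(-2008) + 768870) = (-631 - 634476)/(-3*(-2008)² + 768870) = -635107/(-3*4032064 + 768870) = -635107/(-12096192 + 768870) = -635107/(-11327322) = -635107*(-1/11327322) = 635107/11327322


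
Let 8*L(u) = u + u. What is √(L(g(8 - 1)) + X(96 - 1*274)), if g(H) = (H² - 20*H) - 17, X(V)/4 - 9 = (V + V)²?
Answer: √506953 ≈ 712.01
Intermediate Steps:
X(V) = 36 + 16*V² (X(V) = 36 + 4*(V + V)² = 36 + 4*(2*V)² = 36 + 4*(4*V²) = 36 + 16*V²)
g(H) = -17 + H² - 20*H
L(u) = u/4 (L(u) = (u + u)/8 = (2*u)/8 = u/4)
√(L(g(8 - 1)) + X(96 - 1*274)) = √((-17 + (8 - 1)² - 20*(8 - 1))/4 + (36 + 16*(96 - 1*274)²)) = √((-17 + 7² - 20*7)/4 + (36 + 16*(96 - 274)²)) = √((-17 + 49 - 140)/4 + (36 + 16*(-178)²)) = √((¼)*(-108) + (36 + 16*31684)) = √(-27 + (36 + 506944)) = √(-27 + 506980) = √506953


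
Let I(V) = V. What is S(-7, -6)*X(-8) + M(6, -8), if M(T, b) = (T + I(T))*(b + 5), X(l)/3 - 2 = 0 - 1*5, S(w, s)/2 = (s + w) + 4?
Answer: 126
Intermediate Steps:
S(w, s) = 8 + 2*s + 2*w (S(w, s) = 2*((s + w) + 4) = 2*(4 + s + w) = 8 + 2*s + 2*w)
X(l) = -9 (X(l) = 6 + 3*(0 - 1*5) = 6 + 3*(0 - 5) = 6 + 3*(-5) = 6 - 15 = -9)
M(T, b) = 2*T*(5 + b) (M(T, b) = (T + T)*(b + 5) = (2*T)*(5 + b) = 2*T*(5 + b))
S(-7, -6)*X(-8) + M(6, -8) = (8 + 2*(-6) + 2*(-7))*(-9) + 2*6*(5 - 8) = (8 - 12 - 14)*(-9) + 2*6*(-3) = -18*(-9) - 36 = 162 - 36 = 126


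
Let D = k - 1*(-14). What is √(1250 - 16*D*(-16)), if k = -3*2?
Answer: √3298 ≈ 57.428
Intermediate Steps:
k = -6
D = 8 (D = -6 - 1*(-14) = -6 + 14 = 8)
√(1250 - 16*D*(-16)) = √(1250 - 16*8*(-16)) = √(1250 - 128*(-16)) = √(1250 + 2048) = √3298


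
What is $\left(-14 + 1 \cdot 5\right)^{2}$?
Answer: $81$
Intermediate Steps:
$\left(-14 + 1 \cdot 5\right)^{2} = \left(-14 + 5\right)^{2} = \left(-9\right)^{2} = 81$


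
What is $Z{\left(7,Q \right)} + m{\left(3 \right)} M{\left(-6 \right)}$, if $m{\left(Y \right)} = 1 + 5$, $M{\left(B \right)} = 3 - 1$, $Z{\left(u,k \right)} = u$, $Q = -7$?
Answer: $19$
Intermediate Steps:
$M{\left(B \right)} = 2$
$m{\left(Y \right)} = 6$
$Z{\left(7,Q \right)} + m{\left(3 \right)} M{\left(-6 \right)} = 7 + 6 \cdot 2 = 7 + 12 = 19$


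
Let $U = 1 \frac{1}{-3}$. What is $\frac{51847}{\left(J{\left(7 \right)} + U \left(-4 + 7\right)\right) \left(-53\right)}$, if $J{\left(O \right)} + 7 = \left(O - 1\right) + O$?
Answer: $- \frac{51847}{265} \approx -195.65$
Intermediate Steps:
$U = - \frac{1}{3}$ ($U = 1 \left(- \frac{1}{3}\right) = - \frac{1}{3} \approx -0.33333$)
$J{\left(O \right)} = -8 + 2 O$ ($J{\left(O \right)} = -7 + \left(\left(O - 1\right) + O\right) = -7 + \left(\left(-1 + O\right) + O\right) = -7 + \left(-1 + 2 O\right) = -8 + 2 O$)
$\frac{51847}{\left(J{\left(7 \right)} + U \left(-4 + 7\right)\right) \left(-53\right)} = \frac{51847}{\left(\left(-8 + 2 \cdot 7\right) - \frac{-4 + 7}{3}\right) \left(-53\right)} = \frac{51847}{\left(\left(-8 + 14\right) - 1\right) \left(-53\right)} = \frac{51847}{\left(6 - 1\right) \left(-53\right)} = \frac{51847}{5 \left(-53\right)} = \frac{51847}{-265} = 51847 \left(- \frac{1}{265}\right) = - \frac{51847}{265}$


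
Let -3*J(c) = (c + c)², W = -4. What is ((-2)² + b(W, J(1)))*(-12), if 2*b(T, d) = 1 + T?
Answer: -30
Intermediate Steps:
J(c) = -4*c²/3 (J(c) = -(c + c)²/3 = -4*c²/3)
b(T, d) = ½ + T/2 (b(T, d) = (1 + T)/2 = ½ + T/2)
((-2)² + b(W, J(1)))*(-12) = ((-2)² + (½ + (½)*(-4)))*(-12) = (4 + (½ - 2))*(-12) = (4 - 3/2)*(-12) = (5/2)*(-12) = -30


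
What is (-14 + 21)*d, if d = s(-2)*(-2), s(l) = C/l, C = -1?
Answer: -7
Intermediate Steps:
s(l) = -1/l
d = -1 (d = -1/(-2)*(-2) = -1*(-½)*(-2) = (½)*(-2) = -1)
(-14 + 21)*d = (-14 + 21)*(-1) = 7*(-1) = -7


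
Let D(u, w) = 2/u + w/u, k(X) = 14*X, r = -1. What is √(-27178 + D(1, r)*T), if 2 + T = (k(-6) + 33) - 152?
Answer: I*√27383 ≈ 165.48*I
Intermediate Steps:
T = -205 (T = -2 + ((14*(-6) + 33) - 152) = -2 + ((-84 + 33) - 152) = -2 + (-51 - 152) = -2 - 203 = -205)
√(-27178 + D(1, r)*T) = √(-27178 + ((2 - 1)/1)*(-205)) = √(-27178 + (1*1)*(-205)) = √(-27178 + 1*(-205)) = √(-27178 - 205) = √(-27383) = I*√27383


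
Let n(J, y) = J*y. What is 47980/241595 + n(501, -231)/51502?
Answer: -463435727/226229558 ≈ -2.0485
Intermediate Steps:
47980/241595 + n(501, -231)/51502 = 47980/241595 + (501*(-231))/51502 = 47980*(1/241595) - 115731*1/51502 = 9596/48319 - 10521/4682 = -463435727/226229558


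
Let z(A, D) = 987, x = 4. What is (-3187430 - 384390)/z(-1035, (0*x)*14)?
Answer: -510260/141 ≈ -3618.9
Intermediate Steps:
(-3187430 - 384390)/z(-1035, (0*x)*14) = (-3187430 - 384390)/987 = -3571820*1/987 = -510260/141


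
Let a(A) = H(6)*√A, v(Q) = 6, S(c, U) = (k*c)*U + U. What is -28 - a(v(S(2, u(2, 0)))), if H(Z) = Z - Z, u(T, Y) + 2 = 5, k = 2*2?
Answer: -28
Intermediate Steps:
k = 4
u(T, Y) = 3 (u(T, Y) = -2 + 5 = 3)
S(c, U) = U + 4*U*c (S(c, U) = (4*c)*U + U = 4*U*c + U = U + 4*U*c)
H(Z) = 0
a(A) = 0 (a(A) = 0*√A = 0)
-28 - a(v(S(2, u(2, 0)))) = -28 - 1*0 = -28 + 0 = -28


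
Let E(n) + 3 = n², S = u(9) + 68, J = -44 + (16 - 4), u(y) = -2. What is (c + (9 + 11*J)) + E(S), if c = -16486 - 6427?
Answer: -18903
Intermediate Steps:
J = -32 (J = -44 + 12 = -32)
S = 66 (S = -2 + 68 = 66)
E(n) = -3 + n²
c = -22913
(c + (9 + 11*J)) + E(S) = (-22913 + (9 + 11*(-32))) + (-3 + 66²) = (-22913 + (9 - 352)) + (-3 + 4356) = (-22913 - 343) + 4353 = -23256 + 4353 = -18903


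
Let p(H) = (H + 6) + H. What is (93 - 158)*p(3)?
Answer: -780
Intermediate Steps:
p(H) = 6 + 2*H (p(H) = (6 + H) + H = 6 + 2*H)
(93 - 158)*p(3) = (93 - 158)*(6 + 2*3) = -65*(6 + 6) = -65*12 = -780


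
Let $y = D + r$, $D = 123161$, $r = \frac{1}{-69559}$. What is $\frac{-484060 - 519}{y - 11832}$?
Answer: $- \frac{33706830661}{7743933910} \approx -4.3527$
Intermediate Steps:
$r = - \frac{1}{69559} \approx -1.4376 \cdot 10^{-5}$
$y = \frac{8566955998}{69559}$ ($y = 123161 - \frac{1}{69559} = \frac{8566955998}{69559} \approx 1.2316 \cdot 10^{5}$)
$\frac{-484060 - 519}{y - 11832} = \frac{-484060 - 519}{\frac{8566955998}{69559} - 11832} = - \frac{484579}{\frac{7743933910}{69559}} = \left(-484579\right) \frac{69559}{7743933910} = - \frac{33706830661}{7743933910}$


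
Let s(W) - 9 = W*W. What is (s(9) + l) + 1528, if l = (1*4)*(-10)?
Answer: 1578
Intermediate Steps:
s(W) = 9 + W**2 (s(W) = 9 + W*W = 9 + W**2)
l = -40 (l = 4*(-10) = -40)
(s(9) + l) + 1528 = ((9 + 9**2) - 40) + 1528 = ((9 + 81) - 40) + 1528 = (90 - 40) + 1528 = 50 + 1528 = 1578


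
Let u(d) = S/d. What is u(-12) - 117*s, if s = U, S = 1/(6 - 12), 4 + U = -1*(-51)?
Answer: -395927/72 ≈ -5499.0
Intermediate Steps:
U = 47 (U = -4 - 1*(-51) = -4 + 51 = 47)
S = -1/6 (S = 1/(-6) = -1/6 ≈ -0.16667)
s = 47
u(d) = -1/(6*d)
u(-12) - 117*s = -1/6/(-12) - 117*47 = -1/6*(-1/12) - 5499 = 1/72 - 5499 = -395927/72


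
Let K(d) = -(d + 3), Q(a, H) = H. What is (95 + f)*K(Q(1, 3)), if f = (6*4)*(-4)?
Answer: 6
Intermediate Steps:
K(d) = -3 - d (K(d) = -(3 + d) = -3 - d)
f = -96 (f = 24*(-4) = -96)
(95 + f)*K(Q(1, 3)) = (95 - 96)*(-3 - 1*3) = -(-3 - 3) = -1*(-6) = 6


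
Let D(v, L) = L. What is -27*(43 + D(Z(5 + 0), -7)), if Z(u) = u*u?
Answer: -972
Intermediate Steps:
Z(u) = u²
-27*(43 + D(Z(5 + 0), -7)) = -27*(43 - 7) = -27*36 = -972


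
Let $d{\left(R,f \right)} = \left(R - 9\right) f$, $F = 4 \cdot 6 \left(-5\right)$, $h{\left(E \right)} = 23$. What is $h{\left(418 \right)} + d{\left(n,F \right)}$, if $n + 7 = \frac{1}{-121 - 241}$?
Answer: $\frac{351743}{181} \approx 1943.3$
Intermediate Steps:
$F = -120$ ($F = 24 \left(-5\right) = -120$)
$n = - \frac{2535}{362}$ ($n = -7 + \frac{1}{-121 - 241} = -7 + \frac{1}{-362} = -7 - \frac{1}{362} = - \frac{2535}{362} \approx -7.0028$)
$d{\left(R,f \right)} = f \left(-9 + R\right)$ ($d{\left(R,f \right)} = \left(-9 + R\right) f = f \left(-9 + R\right)$)
$h{\left(418 \right)} + d{\left(n,F \right)} = 23 - 120 \left(-9 - \frac{2535}{362}\right) = 23 - - \frac{347580}{181} = 23 + \frac{347580}{181} = \frac{351743}{181}$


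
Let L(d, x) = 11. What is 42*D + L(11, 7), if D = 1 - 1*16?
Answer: -619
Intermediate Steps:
D = -15 (D = 1 - 16 = -15)
42*D + L(11, 7) = 42*(-15) + 11 = -630 + 11 = -619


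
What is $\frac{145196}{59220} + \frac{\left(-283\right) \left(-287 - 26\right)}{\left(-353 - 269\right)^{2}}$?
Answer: $\frac{15354914411}{5727817620} \approx 2.6808$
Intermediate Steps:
$\frac{145196}{59220} + \frac{\left(-283\right) \left(-287 - 26\right)}{\left(-353 - 269\right)^{2}} = 145196 \cdot \frac{1}{59220} + \frac{\left(-283\right) \left(-313\right)}{\left(-622\right)^{2}} = \frac{36299}{14805} + \frac{88579}{386884} = \frac{15354914411}{5727817620}$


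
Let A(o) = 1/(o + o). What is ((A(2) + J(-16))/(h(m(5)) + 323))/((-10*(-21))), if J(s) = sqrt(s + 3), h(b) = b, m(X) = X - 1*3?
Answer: 1/273000 + I*sqrt(13)/68250 ≈ 3.663e-6 + 5.2829e-5*I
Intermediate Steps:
m(X) = -3 + X (m(X) = X - 3 = -3 + X)
J(s) = sqrt(3 + s)
A(o) = 1/(2*o)
((A(2) + J(-16))/(h(m(5)) + 323))/((-10*(-21))) = (((1/2)/2 + sqrt(3 - 16))/((-3 + 5) + 323))/((-10*(-21))) = (((1/2)*(1/2) + sqrt(-13))/(2 + 323))/210 = ((1/4 + I*sqrt(13))/325)*(1/210) = ((1/4 + I*sqrt(13))*(1/325))*(1/210) = (1/1300 + I*sqrt(13)/325)*(1/210) = 1/273000 + I*sqrt(13)/68250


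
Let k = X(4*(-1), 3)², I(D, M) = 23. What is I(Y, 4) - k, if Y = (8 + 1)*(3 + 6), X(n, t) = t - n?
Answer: -26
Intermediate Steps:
Y = 81 (Y = 9*9 = 81)
k = 49 (k = (3 - 4*(-1))² = (3 - 1*(-4))² = (3 + 4)² = 7² = 49)
I(Y, 4) - k = 23 - 1*49 = 23 - 49 = -26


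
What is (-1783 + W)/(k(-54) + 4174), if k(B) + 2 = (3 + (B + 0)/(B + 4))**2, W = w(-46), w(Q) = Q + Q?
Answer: -1171875/2617904 ≈ -0.44764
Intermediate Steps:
w(Q) = 2*Q
W = -92 (W = 2*(-46) = -92)
k(B) = -2 + (3 + B/(4 + B))**2 (k(B) = -2 + (3 + (B + 0)/(B + 4))**2 = -2 + (3 + B/(4 + B))**2)
(-1783 + W)/(k(-54) + 4174) = (-1783 - 92)/((-2 + 16*(3 - 54)**2/(4 - 54)**2) + 4174) = -1875/((-2 + 16*(-51)**2/(-50)**2) + 4174) = -1875/((-2 + 16*2601*(1/2500)) + 4174) = -1875/((-2 + 10404/625) + 4174) = -1875/(9154/625 + 4174) = -1875/2617904/625 = -1875*625/2617904 = -1171875/2617904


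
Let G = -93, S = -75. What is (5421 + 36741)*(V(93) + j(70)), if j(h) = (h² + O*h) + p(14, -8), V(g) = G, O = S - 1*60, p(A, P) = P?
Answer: -196095462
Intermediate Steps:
O = -135 (O = -75 - 1*60 = -75 - 60 = -135)
V(g) = -93
j(h) = -8 + h² - 135*h (j(h) = (h² - 135*h) - 8 = -8 + h² - 135*h)
(5421 + 36741)*(V(93) + j(70)) = (5421 + 36741)*(-93 + (-8 + 70² - 135*70)) = 42162*(-93 + (-8 + 4900 - 9450)) = 42162*(-93 - 4558) = 42162*(-4651) = -196095462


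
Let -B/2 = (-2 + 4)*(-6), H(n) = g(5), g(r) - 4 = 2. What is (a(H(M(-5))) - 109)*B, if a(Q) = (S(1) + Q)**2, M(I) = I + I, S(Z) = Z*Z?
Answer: -1440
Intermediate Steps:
S(Z) = Z**2
g(r) = 6 (g(r) = 4 + 2 = 6)
M(I) = 2*I
H(n) = 6
a(Q) = (1 + Q)**2 (a(Q) = (1**2 + Q)**2 = (1 + Q)**2)
B = 24 (B = -2*(-2 + 4)*(-6) = -4*(-6) = -2*(-12) = 24)
(a(H(M(-5))) - 109)*B = ((1 + 6)**2 - 109)*24 = (7**2 - 109)*24 = (49 - 109)*24 = -60*24 = -1440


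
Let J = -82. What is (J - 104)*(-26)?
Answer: 4836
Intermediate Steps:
(J - 104)*(-26) = (-82 - 104)*(-26) = -186*(-26) = 4836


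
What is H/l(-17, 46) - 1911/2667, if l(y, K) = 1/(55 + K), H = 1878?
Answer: 24089015/127 ≈ 1.8968e+5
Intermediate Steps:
H/l(-17, 46) - 1911/2667 = 1878/(1/(55 + 46)) - 1911/2667 = 1878/(1/101) - 1911*1/2667 = 1878/(1/101) - 91/127 = 1878*101 - 91/127 = 189678 - 91/127 = 24089015/127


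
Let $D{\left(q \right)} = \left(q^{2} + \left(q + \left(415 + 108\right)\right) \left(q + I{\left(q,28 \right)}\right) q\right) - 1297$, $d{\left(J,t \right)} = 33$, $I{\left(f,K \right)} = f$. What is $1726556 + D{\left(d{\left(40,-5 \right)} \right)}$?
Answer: $2937316$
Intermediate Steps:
$D{\left(q \right)} = -1297 + q^{2} + 2 q^{2} \left(523 + q\right)$ ($D{\left(q \right)} = \left(q^{2} + \left(q + \left(415 + 108\right)\right) \left(q + q\right) q\right) - 1297 = \left(q^{2} + \left(q + 523\right) 2 q q\right) - 1297 = \left(q^{2} + \left(523 + q\right) 2 q q\right) - 1297 = \left(q^{2} + 2 q \left(523 + q\right) q\right) - 1297 = \left(q^{2} + 2 q^{2} \left(523 + q\right)\right) - 1297 = -1297 + q^{2} + 2 q^{2} \left(523 + q\right)$)
$1726556 + D{\left(d{\left(40,-5 \right)} \right)} = 1726556 + \left(-1297 + 2 \cdot 33^{3} + 1047 \cdot 33^{2}\right) = 1726556 + \left(-1297 + 2 \cdot 35937 + 1047 \cdot 1089\right) = 1726556 + \left(-1297 + 71874 + 1140183\right) = 1726556 + 1210760 = 2937316$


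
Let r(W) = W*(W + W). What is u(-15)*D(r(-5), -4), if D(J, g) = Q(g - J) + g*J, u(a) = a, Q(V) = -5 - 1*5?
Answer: 3150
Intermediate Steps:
r(W) = 2*W² (r(W) = W*(2*W) = 2*W²)
Q(V) = -10 (Q(V) = -5 - 5 = -10)
D(J, g) = -10 + J*g (D(J, g) = -10 + g*J = -10 + J*g)
u(-15)*D(r(-5), -4) = -15*(-10 + (2*(-5)²)*(-4)) = -15*(-10 + (2*25)*(-4)) = -15*(-10 + 50*(-4)) = -15*(-10 - 200) = -15*(-210) = 3150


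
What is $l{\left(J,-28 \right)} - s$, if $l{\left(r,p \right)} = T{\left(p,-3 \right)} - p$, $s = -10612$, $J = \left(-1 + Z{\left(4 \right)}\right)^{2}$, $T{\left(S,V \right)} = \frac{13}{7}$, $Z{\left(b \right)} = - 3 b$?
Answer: $\frac{74493}{7} \approx 10642.0$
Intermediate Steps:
$T{\left(S,V \right)} = \frac{13}{7}$ ($T{\left(S,V \right)} = 13 \cdot \frac{1}{7} = \frac{13}{7}$)
$J = 169$ ($J = \left(-1 - 12\right)^{2} = \left(-13\right)^{2} = 169$)
$l{\left(r,p \right)} = \frac{13}{7} - p$
$l{\left(J,-28 \right)} - s = \left(\frac{13}{7} - -28\right) - -10612 = \left(\frac{13}{7} + 28\right) + 10612 = \frac{209}{7} + 10612 = \frac{74493}{7}$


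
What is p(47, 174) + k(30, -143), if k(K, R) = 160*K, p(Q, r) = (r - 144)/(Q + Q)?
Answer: 225615/47 ≈ 4800.3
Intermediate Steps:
p(Q, r) = (-144 + r)/(2*Q) (p(Q, r) = (-144 + r)/((2*Q)) = (-144 + r)*(1/(2*Q)) = (-144 + r)/(2*Q))
p(47, 174) + k(30, -143) = (1/2)*(-144 + 174)/47 + 160*30 = (1/2)*(1/47)*30 + 4800 = 15/47 + 4800 = 225615/47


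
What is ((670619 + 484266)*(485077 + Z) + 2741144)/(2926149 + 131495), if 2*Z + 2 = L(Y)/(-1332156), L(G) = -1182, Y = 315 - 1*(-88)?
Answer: 248762254541233353/1357752933488 ≈ 1.8322e+5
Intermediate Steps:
Y = 403 (Y = 315 + 88 = 403)
Z = -443855/444052 (Z = -1 + (-1182/(-1332156))/2 = -1 + (-1182*(-1/1332156))/2 = -1 + (½)*(197/222026) = -1 + 197/444052 = -443855/444052 ≈ -0.99956)
((670619 + 484266)*(485077 + Z) + 2741144)/(2926149 + 131495) = ((670619 + 484266)*(485077 - 443855/444052) + 2741144)/(2926149 + 131495) = (1154885*(215398968149/444052) + 2741144)/3057644 = (248761037330757865/444052 + 2741144)*(1/3057644) = (248762254541233353/444052)*(1/3057644) = 248762254541233353/1357752933488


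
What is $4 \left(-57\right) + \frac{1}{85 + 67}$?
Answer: $- \frac{34655}{152} \approx -227.99$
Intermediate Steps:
$4 \left(-57\right) + \frac{1}{85 + 67} = -228 + \frac{1}{152} = - \frac{34655}{152}$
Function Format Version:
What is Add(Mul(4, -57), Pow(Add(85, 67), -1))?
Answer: Rational(-34655, 152) ≈ -227.99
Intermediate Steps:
Add(Mul(4, -57), Pow(Add(85, 67), -1)) = Add(-228, Pow(152, -1)) = Add(-228, Rational(1, 152)) = Rational(-34655, 152)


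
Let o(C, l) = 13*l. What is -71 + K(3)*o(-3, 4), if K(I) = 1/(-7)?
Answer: -549/7 ≈ -78.429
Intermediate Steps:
K(I) = -⅐
-71 + K(3)*o(-3, 4) = -71 - 13*4/7 = -71 - ⅐*52 = -71 - 52/7 = -549/7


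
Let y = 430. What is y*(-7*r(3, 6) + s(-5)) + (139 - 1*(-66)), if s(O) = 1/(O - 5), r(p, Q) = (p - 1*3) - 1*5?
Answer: 15212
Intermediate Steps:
r(p, Q) = -8 + p (r(p, Q) = (p - 3) - 5 = (-3 + p) - 5 = -8 + p)
s(O) = 1/(-5 + O)
y*(-7*r(3, 6) + s(-5)) + (139 - 1*(-66)) = 430*(-7*(-8 + 3) + 1/(-5 - 5)) + (139 - 1*(-66)) = 430*(-7*(-5) + 1/(-10)) + (139 + 66) = 430*(35 - ⅒) + 205 = 430*(349/10) + 205 = 15007 + 205 = 15212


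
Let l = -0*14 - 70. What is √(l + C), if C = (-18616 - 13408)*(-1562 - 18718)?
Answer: 5*√25977866 ≈ 25484.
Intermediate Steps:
C = 649446720 (C = -32024*(-20280) = 649446720)
l = -70 (l = -62*0 - 70 = 0 - 70 = -70)
√(l + C) = √(-70 + 649446720) = √649446650 = 5*√25977866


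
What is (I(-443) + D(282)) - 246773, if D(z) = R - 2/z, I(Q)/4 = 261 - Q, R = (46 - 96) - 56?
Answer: -34412884/141 ≈ -2.4406e+5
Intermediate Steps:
R = -106 (R = -50 - 56 = -106)
I(Q) = 1044 - 4*Q (I(Q) = 4*(261 - Q) = 1044 - 4*Q)
D(z) = -106 - 2/z
(I(-443) + D(282)) - 246773 = ((1044 - 4*(-443)) + (-106 - 2/282)) - 246773 = ((1044 + 1772) + (-106 - 2*1/282)) - 246773 = (2816 + (-106 - 1/141)) - 246773 = (2816 - 14947/141) - 246773 = 382109/141 - 246773 = -34412884/141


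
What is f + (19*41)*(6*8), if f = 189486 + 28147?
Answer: 255025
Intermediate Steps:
f = 217633
f + (19*41)*(6*8) = 217633 + (19*41)*(6*8) = 217633 + 779*48 = 217633 + 37392 = 255025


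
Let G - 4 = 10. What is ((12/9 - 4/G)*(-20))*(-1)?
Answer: 440/21 ≈ 20.952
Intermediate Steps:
G = 14 (G = 4 + 10 = 14)
((12/9 - 4/G)*(-20))*(-1) = ((12/9 - 4/14)*(-20))*(-1) = ((12*(⅑) - 4*1/14)*(-20))*(-1) = ((4/3 - 2/7)*(-20))*(-1) = ((22/21)*(-20))*(-1) = -440/21*(-1) = 440/21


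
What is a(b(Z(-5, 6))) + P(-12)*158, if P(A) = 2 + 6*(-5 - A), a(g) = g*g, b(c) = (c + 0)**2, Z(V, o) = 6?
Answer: 8248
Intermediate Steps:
b(c) = c**2
a(g) = g**2
P(A) = -28 - 6*A (P(A) = 2 + (-30 - 6*A) = -28 - 6*A)
a(b(Z(-5, 6))) + P(-12)*158 = (6**2)**2 + (-28 - 6*(-12))*158 = 36**2 + (-28 + 72)*158 = 1296 + 44*158 = 1296 + 6952 = 8248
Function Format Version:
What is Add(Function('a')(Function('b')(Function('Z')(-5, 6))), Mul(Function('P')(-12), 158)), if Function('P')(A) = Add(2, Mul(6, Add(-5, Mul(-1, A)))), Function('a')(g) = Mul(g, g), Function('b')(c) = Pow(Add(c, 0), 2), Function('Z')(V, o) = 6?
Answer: 8248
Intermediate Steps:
Function('b')(c) = Pow(c, 2)
Function('a')(g) = Pow(g, 2)
Function('P')(A) = Add(-28, Mul(-6, A)) (Function('P')(A) = Add(2, Add(-30, Mul(-6, A))) = Add(-28, Mul(-6, A)))
Add(Function('a')(Function('b')(Function('Z')(-5, 6))), Mul(Function('P')(-12), 158)) = Add(Pow(Pow(6, 2), 2), Mul(Add(-28, Mul(-6, -12)), 158)) = Add(Pow(36, 2), Mul(Add(-28, 72), 158)) = Add(1296, Mul(44, 158)) = Add(1296, 6952) = 8248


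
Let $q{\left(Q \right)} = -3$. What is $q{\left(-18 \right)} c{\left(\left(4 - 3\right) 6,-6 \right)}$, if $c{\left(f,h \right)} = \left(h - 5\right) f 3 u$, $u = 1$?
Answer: $594$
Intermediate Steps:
$c{\left(f,h \right)} = 3 f \left(-5 + h\right)$ ($c{\left(f,h \right)} = \left(h - 5\right) f 3 \cdot 1 = \left(-5 + h\right) f 3 \cdot 1 = f \left(-5 + h\right) 3 \cdot 1 = 3 f \left(-5 + h\right) 1 = 3 f \left(-5 + h\right)$)
$q{\left(-18 \right)} c{\left(\left(4 - 3\right) 6,-6 \right)} = - 3 \cdot 3 \left(4 - 3\right) 6 \left(-5 - 6\right) = - 3 \cdot 3 \cdot 1 \cdot 6 \left(-11\right) = - 3 \cdot 3 \cdot 6 \left(-11\right) = \left(-3\right) \left(-198\right) = 594$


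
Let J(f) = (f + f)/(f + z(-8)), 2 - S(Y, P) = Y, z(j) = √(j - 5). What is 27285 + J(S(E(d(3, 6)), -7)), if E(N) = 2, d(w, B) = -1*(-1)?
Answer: 27285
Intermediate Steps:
d(w, B) = 1
z(j) = √(-5 + j)
S(Y, P) = 2 - Y
J(f) = 2*f/(f + I*√13) (J(f) = (f + f)/(f + √(-5 - 8)) = (2*f)/(f + √(-13)) = (2*f)/(f + I*√13) = 2*f/(f + I*√13))
27285 + J(S(E(d(3, 6)), -7)) = 27285 + 2*(2 - 1*2)/((2 - 1*2) + I*√13) = 27285 + 2*(2 - 2)/((2 - 2) + I*√13) = 27285 + 2*0/(0 + I*√13) = 27285 + 2*0/(I*√13) = 27285 + 2*0*(-I*√13/13) = 27285 + 0 = 27285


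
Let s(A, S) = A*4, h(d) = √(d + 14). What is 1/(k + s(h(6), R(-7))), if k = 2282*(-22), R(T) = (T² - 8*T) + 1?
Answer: -12551/630110324 - √5/315055162 ≈ -1.9926e-5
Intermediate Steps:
h(d) = √(14 + d)
R(T) = 1 + T² - 8*T
s(A, S) = 4*A
k = -50204
1/(k + s(h(6), R(-7))) = 1/(-50204 + 4*√(14 + 6)) = 1/(-50204 + 4*√20) = 1/(-50204 + 4*(2*√5)) = 1/(-50204 + 8*√5)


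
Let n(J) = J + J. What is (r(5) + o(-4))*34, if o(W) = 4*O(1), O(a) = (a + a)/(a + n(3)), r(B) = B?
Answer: 1462/7 ≈ 208.86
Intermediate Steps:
n(J) = 2*J
O(a) = 2*a/(6 + a) (O(a) = (a + a)/(a + 2*3) = (2*a)/(a + 6) = (2*a)/(6 + a) = 2*a/(6 + a))
o(W) = 8/7 (o(W) = 4*(2*1/(6 + 1)) = 4*(2*1/7) = 4*(2*1*(⅐)) = 4*(2/7) = 8/7)
(r(5) + o(-4))*34 = (5 + 8/7)*34 = (43/7)*34 = 1462/7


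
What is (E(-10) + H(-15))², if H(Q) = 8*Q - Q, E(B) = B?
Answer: 13225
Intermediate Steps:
H(Q) = 7*Q
(E(-10) + H(-15))² = (-10 + 7*(-15))² = (-10 - 105)² = (-115)² = 13225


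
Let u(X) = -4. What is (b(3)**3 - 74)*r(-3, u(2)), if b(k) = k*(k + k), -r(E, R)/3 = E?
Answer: 51822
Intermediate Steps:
r(E, R) = -3*E
b(k) = 2*k**2 (b(k) = k*(2*k) = 2*k**2)
(b(3)**3 - 74)*r(-3, u(2)) = ((2*3**2)**3 - 74)*(-3*(-3)) = ((2*9)**3 - 74)*9 = (18**3 - 74)*9 = (5832 - 74)*9 = 5758*9 = 51822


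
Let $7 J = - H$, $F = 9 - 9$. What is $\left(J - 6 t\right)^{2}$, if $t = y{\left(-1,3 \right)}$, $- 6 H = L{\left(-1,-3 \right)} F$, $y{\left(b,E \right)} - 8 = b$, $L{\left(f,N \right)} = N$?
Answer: $1764$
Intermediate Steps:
$y{\left(b,E \right)} = 8 + b$
$F = 0$
$H = 0$ ($H = - \frac{\left(-3\right) 0}{6} = \left(- \frac{1}{6}\right) 0 = 0$)
$t = 7$ ($t = 8 - 1 = 7$)
$J = 0$ ($J = \frac{\left(-1\right) 0}{7} = \frac{1}{7} \cdot 0 = 0$)
$\left(J - 6 t\right)^{2} = \left(0 - 42\right)^{2} = \left(-42\right)^{2} = 1764$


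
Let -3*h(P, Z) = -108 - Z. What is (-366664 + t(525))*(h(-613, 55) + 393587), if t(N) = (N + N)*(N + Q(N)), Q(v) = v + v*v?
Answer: 342635752767464/3 ≈ 1.1421e+14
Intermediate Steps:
Q(v) = v + v²
h(P, Z) = 36 + Z/3 (h(P, Z) = -(-108 - Z)/3 = 36 + Z/3)
t(N) = 2*N*(N + N*(1 + N)) (t(N) = (N + N)*(N + N*(1 + N)) = (2*N)*(N + N*(1 + N)) = 2*N*(N + N*(1 + N)))
(-366664 + t(525))*(h(-613, 55) + 393587) = (-366664 + 2*525²*(2 + 525))*((36 + (⅓)*55) + 393587) = (-366664 + 2*275625*527)*((36 + 55/3) + 393587) = (-366664 + 290508750)*(163/3 + 393587) = 290142086*(1180924/3) = 342635752767464/3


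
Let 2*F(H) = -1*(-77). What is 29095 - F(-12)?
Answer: 58113/2 ≈ 29057.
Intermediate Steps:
F(H) = 77/2 (F(H) = (-1*(-77))/2 = (½)*77 = 77/2)
29095 - F(-12) = 29095 - 1*77/2 = 29095 - 77/2 = 58113/2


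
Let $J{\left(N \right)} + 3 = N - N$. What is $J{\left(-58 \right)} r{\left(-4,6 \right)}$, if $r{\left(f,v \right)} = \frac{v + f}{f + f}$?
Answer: $\frac{3}{4} \approx 0.75$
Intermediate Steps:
$r{\left(f,v \right)} = \frac{f + v}{2 f}$
$J{\left(N \right)} = -3$ ($J{\left(N \right)} = -3 + \left(N - N\right) = -3 + 0 = -3$)
$J{\left(-58 \right)} r{\left(-4,6 \right)} = - 3 \frac{-4 + 6}{2 \left(-4\right)} = - 3 \cdot \frac{1}{2} \left(- \frac{1}{4}\right) 2 = \left(-3\right) \left(- \frac{1}{4}\right) = \frac{3}{4}$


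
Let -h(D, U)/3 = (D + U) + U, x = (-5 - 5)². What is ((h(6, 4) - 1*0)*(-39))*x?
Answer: 163800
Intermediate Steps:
x = 100 (x = (-10)² = 100)
h(D, U) = -6*U - 3*D (h(D, U) = -3*((D + U) + U) = -3*(D + 2*U) = -6*U - 3*D)
((h(6, 4) - 1*0)*(-39))*x = (((-6*4 - 3*6) - 1*0)*(-39))*100 = (((-24 - 18) + 0)*(-39))*100 = ((-42 + 0)*(-39))*100 = -42*(-39)*100 = 1638*100 = 163800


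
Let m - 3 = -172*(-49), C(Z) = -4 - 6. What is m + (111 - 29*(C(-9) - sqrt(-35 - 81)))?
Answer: 8832 + 58*I*sqrt(29) ≈ 8832.0 + 312.34*I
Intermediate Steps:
C(Z) = -10
m = 8431 (m = 3 - 172*(-49) = 3 + 8428 = 8431)
m + (111 - 29*(C(-9) - sqrt(-35 - 81))) = 8431 + (111 - 29*(-10 - sqrt(-35 - 81))) = 8431 + (111 - 29*(-10 - sqrt(-116))) = 8431 + (111 - 29*(-10 - 2*I*sqrt(29))) = 8431 + (111 + (290 + 58*I*sqrt(29))) = 8431 + (401 + 58*I*sqrt(29)) = 8832 + 58*I*sqrt(29)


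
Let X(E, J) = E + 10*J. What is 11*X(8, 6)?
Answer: 748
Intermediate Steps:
11*X(8, 6) = 11*(8 + 10*6) = 11*(8 + 60) = 11*68 = 748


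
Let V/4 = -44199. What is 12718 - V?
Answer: 189514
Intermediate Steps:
V = -176796 (V = 4*(-44199) = -176796)
12718 - V = 12718 - 1*(-176796) = 12718 + 176796 = 189514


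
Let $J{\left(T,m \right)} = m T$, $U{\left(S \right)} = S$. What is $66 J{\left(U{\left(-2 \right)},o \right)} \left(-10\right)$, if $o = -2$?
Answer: $-2640$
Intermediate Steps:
$J{\left(T,m \right)} = T m$
$66 J{\left(U{\left(-2 \right)},o \right)} \left(-10\right) = 66 \left(\left(-2\right) \left(-2\right)\right) \left(-10\right) = 66 \cdot 4 \left(-10\right) = 264 \left(-10\right) = -2640$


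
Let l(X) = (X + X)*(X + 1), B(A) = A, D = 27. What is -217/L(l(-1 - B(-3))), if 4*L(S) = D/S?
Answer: -3472/9 ≈ -385.78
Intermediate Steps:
l(X) = 2*X*(1 + X) (l(X) = (2*X)*(1 + X) = 2*X*(1 + X))
L(S) = 27/(4*S) (L(S) = (27/S)/4 = 27/(4*S))
-217/L(l(-1 - B(-3))) = -217*8*(1 + (-1 - 1*(-3)))*(-1 - 1*(-3))/27 = -217*8*(1 + (-1 + 3))*(-1 + 3)/27 = -217/(27/(4*((2*2*(1 + 2))))) = -217/(27/(4*((2*2*3)))) = -217/((27/4)/12) = -217/((27/4)*(1/12)) = -217/9/16 = -217*16/9 = -3472/9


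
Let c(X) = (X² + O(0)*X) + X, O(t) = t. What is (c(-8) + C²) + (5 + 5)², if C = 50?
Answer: 2656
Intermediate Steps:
c(X) = X + X² (c(X) = (X² + 0*X) + X = (X² + 0) + X = X² + X = X + X²)
(c(-8) + C²) + (5 + 5)² = (-8*(1 - 8) + 50²) + (5 + 5)² = (-8*(-7) + 2500) + 10² = (56 + 2500) + 100 = 2556 + 100 = 2656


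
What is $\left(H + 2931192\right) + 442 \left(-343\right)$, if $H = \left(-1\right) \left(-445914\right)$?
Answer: $3225500$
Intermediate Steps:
$H = 445914$
$\left(H + 2931192\right) + 442 \left(-343\right) = \left(445914 + 2931192\right) + 442 \left(-343\right) = 3377106 - 151606 = 3225500$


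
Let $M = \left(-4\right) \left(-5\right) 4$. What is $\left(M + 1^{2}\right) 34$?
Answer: $2754$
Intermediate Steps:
$M = 80$ ($M = 20 \cdot 4 = 80$)
$\left(M + 1^{2}\right) 34 = \left(80 + 1^{2}\right) 34 = \left(80 + 1\right) 34 = 81 \cdot 34 = 2754$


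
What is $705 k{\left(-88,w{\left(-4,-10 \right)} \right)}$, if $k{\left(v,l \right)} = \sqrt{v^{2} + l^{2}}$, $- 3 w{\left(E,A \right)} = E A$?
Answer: $1880 \sqrt{1114} \approx 62748.0$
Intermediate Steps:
$w{\left(E,A \right)} = - \frac{A E}{3}$ ($w{\left(E,A \right)} = - \frac{E A}{3} = - \frac{A E}{3}$)
$k{\left(v,l \right)} = \sqrt{l^{2} + v^{2}}$
$705 k{\left(-88,w{\left(-4,-10 \right)} \right)} = 705 \sqrt{\left(\left(- \frac{1}{3}\right) \left(-10\right) \left(-4\right)\right)^{2} + \left(-88\right)^{2}} = 705 \sqrt{\left(- \frac{40}{3}\right)^{2} + 7744} = 705 \sqrt{\frac{1600}{9} + 7744} = 705 \sqrt{\frac{71296}{9}} = 705 \frac{8 \sqrt{1114}}{3} = 1880 \sqrt{1114}$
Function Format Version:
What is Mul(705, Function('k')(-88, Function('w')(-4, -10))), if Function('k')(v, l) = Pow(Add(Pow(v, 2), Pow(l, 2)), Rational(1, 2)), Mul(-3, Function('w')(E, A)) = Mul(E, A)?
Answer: Mul(1880, Pow(1114, Rational(1, 2))) ≈ 62748.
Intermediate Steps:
Function('w')(E, A) = Mul(Rational(-1, 3), A, E) (Function('w')(E, A) = Mul(Rational(-1, 3), Mul(E, A)) = Mul(Rational(-1, 3), Mul(A, E)) = Mul(Rational(-1, 3), A, E))
Function('k')(v, l) = Pow(Add(Pow(l, 2), Pow(v, 2)), Rational(1, 2))
Mul(705, Function('k')(-88, Function('w')(-4, -10))) = Mul(705, Pow(Add(Pow(Mul(Rational(-1, 3), -10, -4), 2), Pow(-88, 2)), Rational(1, 2))) = Mul(705, Pow(Add(Pow(Rational(-40, 3), 2), 7744), Rational(1, 2))) = Mul(705, Pow(Add(Rational(1600, 9), 7744), Rational(1, 2))) = Mul(705, Pow(Rational(71296, 9), Rational(1, 2))) = Mul(705, Mul(Rational(8, 3), Pow(1114, Rational(1, 2)))) = Mul(1880, Pow(1114, Rational(1, 2)))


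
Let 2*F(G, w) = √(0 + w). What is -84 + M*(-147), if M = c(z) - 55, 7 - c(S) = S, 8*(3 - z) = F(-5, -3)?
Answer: 7413 - 147*I*√3/16 ≈ 7413.0 - 15.913*I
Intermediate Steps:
F(G, w) = √w/2 (F(G, w) = √(0 + w)/2 = √w/2)
z = 3 - I*√3/16 (z = 3 - √(-3)/16 = 3 - I*√3/16 ≈ 3.0 - 0.10825*I)
c(S) = 7 - S
M = -51 + I*√3/16 (M = (7 - (3 - I*√3/16)) - 55 = (7 + (-3 + I*√3/16)) - 55 = (4 + I*√3/16) - 55 = -51 + I*√3/16 ≈ -51.0 + 0.10825*I)
-84 + M*(-147) = -84 + (-51 + I*√3/16)*(-147) = -84 + (7497 - 147*I*√3/16) = 7413 - 147*I*√3/16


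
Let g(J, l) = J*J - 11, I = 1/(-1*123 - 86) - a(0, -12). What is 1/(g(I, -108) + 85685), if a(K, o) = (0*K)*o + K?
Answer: 43681/3742325995 ≈ 1.1672e-5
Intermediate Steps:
a(K, o) = K (a(K, o) = 0*o + K = 0 + K = K)
I = -1/209 (I = 1/(-1*123 - 86) - 1*0 = 1/(-123 - 86) + 0 = 1/(-209) + 0 = -1/209 + 0 = -1/209 ≈ -0.0047847)
g(J, l) = -11 + J² (g(J, l) = J² - 11 = -11 + J²)
1/(g(I, -108) + 85685) = 1/((-11 + (-1/209)²) + 85685) = 1/((-11 + 1/43681) + 85685) = 1/(-480490/43681 + 85685) = 1/(3742325995/43681) = 43681/3742325995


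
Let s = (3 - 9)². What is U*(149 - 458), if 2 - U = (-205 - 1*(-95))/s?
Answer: -9373/6 ≈ -1562.2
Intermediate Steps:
s = 36 (s = (-6)² = 36)
U = 91/18 (U = 2 - (-205 - 1*(-95))/36 = 2 - (-205 + 95)/36 = 2 - (-110)/36 = 2 - 1*(-55/18) = 2 + 55/18 = 91/18 ≈ 5.0556)
U*(149 - 458) = 91*(149 - 458)/18 = (91/18)*(-309) = -9373/6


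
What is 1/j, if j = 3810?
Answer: 1/3810 ≈ 0.00026247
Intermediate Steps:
1/j = 1/3810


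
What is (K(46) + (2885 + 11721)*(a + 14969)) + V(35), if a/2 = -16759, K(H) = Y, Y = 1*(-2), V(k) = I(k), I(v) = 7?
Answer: -270926689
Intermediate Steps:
V(k) = 7
Y = -2
K(H) = -2
a = -33518 (a = 2*(-16759) = -33518)
(K(46) + (2885 + 11721)*(a + 14969)) + V(35) = (-2 + (2885 + 11721)*(-33518 + 14969)) + 7 = (-2 + 14606*(-18549)) + 7 = (-2 - 270926694) + 7 = -270926696 + 7 = -270926689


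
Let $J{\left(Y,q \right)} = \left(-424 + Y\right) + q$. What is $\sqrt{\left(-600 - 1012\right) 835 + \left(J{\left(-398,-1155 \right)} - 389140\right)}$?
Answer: $i \sqrt{1737137} \approx 1318.0 i$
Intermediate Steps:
$J{\left(Y,q \right)} = -424 + Y + q$
$\sqrt{\left(-600 - 1012\right) 835 + \left(J{\left(-398,-1155 \right)} - 389140\right)} = \sqrt{\left(-600 - 1012\right) 835 - 391117} = \sqrt{\left(-1612\right) 835 - 391117} = \sqrt{-1346020 - 391117} = \sqrt{-1737137} = i \sqrt{1737137}$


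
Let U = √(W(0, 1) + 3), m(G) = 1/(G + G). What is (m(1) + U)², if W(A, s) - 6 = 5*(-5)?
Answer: -63/4 + 4*I ≈ -15.75 + 4.0*I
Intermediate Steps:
W(A, s) = -19 (W(A, s) = 6 + 5*(-5) = 6 - 25 = -19)
m(G) = 1/(2*G)
U = 4*I (U = √(-19 + 3) = √(-16) = 4*I ≈ 4.0*I)
(m(1) + U)² = ((½)/1 + 4*I)² = ((½)*1 + 4*I)² = (½ + 4*I)²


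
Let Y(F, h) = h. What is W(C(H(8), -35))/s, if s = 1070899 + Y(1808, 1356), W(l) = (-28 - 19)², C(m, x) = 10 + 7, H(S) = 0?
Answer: 2209/1072255 ≈ 0.0020601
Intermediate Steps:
C(m, x) = 17
W(l) = 2209 (W(l) = (-47)² = 2209)
s = 1072255 (s = 1070899 + 1356 = 1072255)
W(C(H(8), -35))/s = 2209/1072255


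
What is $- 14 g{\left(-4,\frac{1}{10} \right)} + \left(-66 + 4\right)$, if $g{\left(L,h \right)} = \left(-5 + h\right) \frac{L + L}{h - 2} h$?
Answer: $- \frac{3146}{95} \approx -33.116$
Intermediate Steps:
$g{\left(L,h \right)} = \frac{2 L h \left(-5 + h\right)}{-2 + h}$ ($g{\left(L,h \right)} = \left(-5 + h\right) \frac{2 L}{-2 + h} h = \left(-5 + h\right) \frac{2 L h}{-2 + h} = \frac{2 L h \left(-5 + h\right)}{-2 + h}$)
$- 14 g{\left(-4,\frac{1}{10} \right)} + \left(-66 + 4\right) = - 14 \cdot 2 \left(-4\right) \frac{1}{10} \frac{1}{-2 + \frac{1}{10}} \left(-5 + \frac{1}{10}\right) + \left(-66 + 4\right) = - 14 \cdot 2 \left(-4\right) \frac{1}{10} \frac{1}{-2 + \frac{1}{10}} \left(-5 + \frac{1}{10}\right) - 62 = - 14 \cdot 2 \left(-4\right) \frac{1}{10} \frac{1}{- \frac{19}{10}} \left(- \frac{49}{10}\right) - 62 = - 14 \cdot 2 \left(-4\right) \frac{1}{10} \left(- \frac{10}{19}\right) \left(- \frac{49}{10}\right) - 62 = \left(-14\right) \left(- \frac{196}{95}\right) - 62 = \frac{2744}{95} - 62 = - \frac{3146}{95}$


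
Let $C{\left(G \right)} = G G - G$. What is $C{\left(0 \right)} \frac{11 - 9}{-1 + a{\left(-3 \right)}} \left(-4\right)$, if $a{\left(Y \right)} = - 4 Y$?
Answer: $0$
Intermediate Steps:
$C{\left(G \right)} = G^{2} - G$
$C{\left(0 \right)} \frac{11 - 9}{-1 + a{\left(-3 \right)}} \left(-4\right) = 0 \left(-1 + 0\right) \frac{11 - 9}{-1 - -12} \left(-4\right) = 0 \left(-1\right) \frac{2}{-1 + 12} \left(-4\right) = 0 \cdot \frac{2}{11} \left(-4\right) = 0 \left(-4\right) = 0$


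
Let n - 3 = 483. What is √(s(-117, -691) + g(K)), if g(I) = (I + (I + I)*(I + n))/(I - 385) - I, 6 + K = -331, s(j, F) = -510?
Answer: I*√48286/38 ≈ 5.7827*I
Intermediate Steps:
n = 486 (n = 3 + 483 = 486)
K = -337 (K = -6 - 331 = -337)
g(I) = -I + (I + 2*I*(486 + I))/(-385 + I) (g(I) = (I + (I + I)*(I + 486))/(I - 385) - I = (I + (2*I)*(486 + I))/(-385 + I) - I = (I + 2*I*(486 + I))/(-385 + I) - I = -I + (I + 2*I*(486 + I))/(-385 + I))
√(s(-117, -691) + g(K)) = √(-510 - 337*(1358 - 337)/(-385 - 337)) = √(-510 - 337*1021/(-722)) = √(-510 - 337*(-1/722)*1021) = √(-510 + 344077/722) = √(-24143/722) = I*√48286/38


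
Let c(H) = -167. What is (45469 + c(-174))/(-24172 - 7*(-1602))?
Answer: -22651/6479 ≈ -3.4961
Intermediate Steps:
(45469 + c(-174))/(-24172 - 7*(-1602)) = (45469 - 167)/(-24172 - 7*(-1602)) = 45302/(-24172 + 11214) = 45302/(-12958) = 45302*(-1/12958) = -22651/6479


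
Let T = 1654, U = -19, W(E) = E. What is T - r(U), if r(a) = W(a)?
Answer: 1673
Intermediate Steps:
r(a) = a
T - r(U) = 1654 - 1*(-19) = 1654 + 19 = 1673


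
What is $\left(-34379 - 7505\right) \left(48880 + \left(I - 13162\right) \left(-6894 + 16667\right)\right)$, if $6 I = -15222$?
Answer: $6424060990148$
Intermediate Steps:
$I = -2537$ ($I = \frac{1}{6} \left(-15222\right) = -2537$)
$\left(-34379 - 7505\right) \left(48880 + \left(I - 13162\right) \left(-6894 + 16667\right)\right) = \left(-34379 - 7505\right) \left(48880 + \left(-2537 - 13162\right) \left(-6894 + 16667\right)\right) = - 41884 \left(48880 - 153426327\right) = \left(-41884\right) \left(-153377447\right) = 6424060990148$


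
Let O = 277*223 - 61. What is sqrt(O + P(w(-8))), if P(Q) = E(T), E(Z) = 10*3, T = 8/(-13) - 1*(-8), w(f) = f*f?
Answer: 42*sqrt(35) ≈ 248.48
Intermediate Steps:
w(f) = f**2
O = 61710 (O = 61771 - 61 = 61710)
T = 96/13 (T = 8*(-1/13) + 8 = -8/13 + 8 = 96/13 ≈ 7.3846)
E(Z) = 30
P(Q) = 30
sqrt(O + P(w(-8))) = sqrt(61710 + 30) = sqrt(61740) = 42*sqrt(35)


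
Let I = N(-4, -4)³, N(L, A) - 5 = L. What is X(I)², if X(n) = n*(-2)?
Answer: 4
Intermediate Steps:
N(L, A) = 5 + L
I = 1 (I = (5 - 4)³ = 1³ = 1)
X(n) = -2*n
X(I)² = (-2*1)² = (-2)² = 4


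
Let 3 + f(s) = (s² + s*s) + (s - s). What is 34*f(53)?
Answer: 190910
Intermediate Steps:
f(s) = -3 + 2*s² (f(s) = -3 + ((s² + s*s) + (s - s)) = -3 + ((s² + s²) + 0) = -3 + (2*s² + 0) = -3 + 2*s²)
34*f(53) = 34*(-3 + 2*53²) = 34*(-3 + 2*2809) = 34*(-3 + 5618) = 34*5615 = 190910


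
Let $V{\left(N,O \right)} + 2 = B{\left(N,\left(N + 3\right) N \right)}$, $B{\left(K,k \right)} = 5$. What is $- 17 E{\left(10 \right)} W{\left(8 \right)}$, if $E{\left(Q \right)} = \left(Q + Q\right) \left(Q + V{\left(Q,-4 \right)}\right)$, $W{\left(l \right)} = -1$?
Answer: $4420$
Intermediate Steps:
$V{\left(N,O \right)} = 3$ ($V{\left(N,O \right)} = -2 + 5 = 3$)
$E{\left(Q \right)} = 2 Q \left(3 + Q\right)$ ($E{\left(Q \right)} = \left(Q + Q\right) \left(Q + 3\right) = 2 Q \left(3 + Q\right)$)
$- 17 E{\left(10 \right)} W{\left(8 \right)} = - 17 \cdot 2 \cdot 10 \left(3 + 10\right) \left(-1\right) = - 17 \cdot 2 \cdot 10 \cdot 13 \left(-1\right) = \left(-17\right) 260 \left(-1\right) = \left(-4420\right) \left(-1\right) = 4420$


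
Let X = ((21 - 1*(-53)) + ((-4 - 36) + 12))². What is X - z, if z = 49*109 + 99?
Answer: -3324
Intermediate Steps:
X = 2116 (X = ((21 + 53) + (-40 + 12))² = (74 - 28)² = 46² = 2116)
z = 5440 (z = 5341 + 99 = 5440)
X - z = 2116 - 1*5440 = 2116 - 5440 = -3324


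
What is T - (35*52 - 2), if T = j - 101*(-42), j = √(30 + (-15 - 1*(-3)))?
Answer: 2424 + 3*√2 ≈ 2428.2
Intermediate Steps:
j = 3*√2 (j = √(30 + (-15 + 3)) = √(30 - 12) = √18 = 3*√2 ≈ 4.2426)
T = 4242 + 3*√2 (T = 3*√2 - 101*(-42) = 3*√2 + 4242 = 4242 + 3*√2 ≈ 4246.2)
T - (35*52 - 2) = (4242 + 3*√2) - (35*52 - 2) = (4242 + 3*√2) - (1820 - 2) = (4242 + 3*√2) - 1*1818 = (4242 + 3*√2) - 1818 = 2424 + 3*√2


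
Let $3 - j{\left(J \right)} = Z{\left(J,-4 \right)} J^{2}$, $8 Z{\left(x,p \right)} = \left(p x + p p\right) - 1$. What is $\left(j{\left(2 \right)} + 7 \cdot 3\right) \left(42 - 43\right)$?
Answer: $- \frac{41}{2} \approx -20.5$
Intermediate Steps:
$Z{\left(x,p \right)} = - \frac{1}{8} + \frac{p^{2}}{8} + \frac{p x}{8}$ ($Z{\left(x,p \right)} = \frac{\left(p x + p p\right) - 1}{8} = \frac{\left(p x + p^{2}\right) - 1}{8} = \frac{\left(p^{2} + p x\right) - 1}{8} = \frac{-1 + p^{2} + p x}{8} = - \frac{1}{8} + \frac{p^{2}}{8} + \frac{p x}{8}$)
$j{\left(J \right)} = 3 - J^{2} \left(\frac{15}{8} - \frac{J}{2}\right)$ ($j{\left(J \right)} = 3 - \left(- \frac{1}{8} + \frac{\left(-4\right)^{2}}{8} + \frac{1}{8} \left(-4\right) J\right) J^{2} = 3 - \left(- \frac{1}{8} + \frac{1}{8} \cdot 16 - \frac{J}{2}\right) J^{2} = 3 - \left(- \frac{1}{8} + 2 - \frac{J}{2}\right) J^{2} = 3 - \left(\frac{15}{8} - \frac{J}{2}\right) J^{2} = 3 - J^{2} \left(\frac{15}{8} - \frac{J}{2}\right)$)
$\left(j{\left(2 \right)} + 7 \cdot 3\right) \left(42 - 43\right) = \left(\left(3 + \frac{2^{2} \left(-15 + 4 \cdot 2\right)}{8}\right) + 7 \cdot 3\right) \left(42 - 43\right) = \left(\left(3 + \frac{1}{8} \cdot 4 \left(-15 + 8\right)\right) + 21\right) \left(-1\right) = \left(\left(3 + \frac{1}{8} \cdot 4 \left(-7\right)\right) + 21\right) \left(-1\right) = \left(\left(3 - \frac{7}{2}\right) + 21\right) \left(-1\right) = \left(- \frac{1}{2} + 21\right) \left(-1\right) = \frac{41}{2} \left(-1\right) = - \frac{41}{2}$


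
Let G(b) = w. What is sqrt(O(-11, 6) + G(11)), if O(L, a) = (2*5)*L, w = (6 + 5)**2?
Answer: sqrt(11) ≈ 3.3166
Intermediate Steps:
w = 121 (w = 11**2 = 121)
G(b) = 121
O(L, a) = 10*L
sqrt(O(-11, 6) + G(11)) = sqrt(10*(-11) + 121) = sqrt(-110 + 121) = sqrt(11)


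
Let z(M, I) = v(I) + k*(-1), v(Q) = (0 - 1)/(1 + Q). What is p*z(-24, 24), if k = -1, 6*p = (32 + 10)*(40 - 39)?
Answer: 168/25 ≈ 6.7200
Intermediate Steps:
p = 7 (p = ((32 + 10)*(40 - 39))/6 = (42*1)/6 = (1/6)*42 = 7)
v(Q) = -1/(1 + Q)
z(M, I) = 1 - 1/(1 + I) (z(M, I) = -1/(1 + I) - 1*(-1) = -1/(1 + I) + 1 = 1 - 1/(1 + I))
p*z(-24, 24) = 7*(24/(1 + 24)) = 7*(24/25) = 168/25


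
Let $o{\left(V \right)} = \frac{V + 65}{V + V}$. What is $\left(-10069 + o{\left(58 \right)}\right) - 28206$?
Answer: $- \frac{4439777}{116} \approx -38274.0$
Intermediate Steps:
$o{\left(V \right)} = \frac{65 + V}{2 V}$
$\left(-10069 + o{\left(58 \right)}\right) - 28206 = \left(-10069 + \frac{65 + 58}{2 \cdot 58}\right) - 28206 = \left(-10069 + \frac{1}{2} \cdot \frac{1}{58} \cdot 123\right) - 28206 = \left(-10069 + \frac{123}{116}\right) - 28206 = - \frac{1167881}{116} - 28206 = - \frac{4439777}{116}$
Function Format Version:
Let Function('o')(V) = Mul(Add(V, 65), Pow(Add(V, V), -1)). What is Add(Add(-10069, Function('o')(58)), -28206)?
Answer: Rational(-4439777, 116) ≈ -38274.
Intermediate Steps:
Function('o')(V) = Mul(Rational(1, 2), Pow(V, -1), Add(65, V)) (Function('o')(V) = Mul(Add(65, V), Pow(Mul(2, V), -1)) = Mul(Add(65, V), Mul(Rational(1, 2), Pow(V, -1))) = Mul(Rational(1, 2), Pow(V, -1), Add(65, V)))
Add(Add(-10069, Function('o')(58)), -28206) = Add(Add(-10069, Mul(Rational(1, 2), Pow(58, -1), Add(65, 58))), -28206) = Add(Add(-10069, Mul(Rational(1, 2), Rational(1, 58), 123)), -28206) = Add(Add(-10069, Rational(123, 116)), -28206) = Add(Rational(-1167881, 116), -28206) = Rational(-4439777, 116)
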